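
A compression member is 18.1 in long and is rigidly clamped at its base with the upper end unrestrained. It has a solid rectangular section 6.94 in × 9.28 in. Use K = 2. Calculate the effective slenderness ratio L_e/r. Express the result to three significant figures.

λ ≈ 18.1

For a rectangle r_min = b/√12 = 6.94/√12 = 2.003 in
L_e = K·L = 2 × 18.1 = 36.20 in
λ = L_e / r_min = 36.200 / 2.003 = 18.1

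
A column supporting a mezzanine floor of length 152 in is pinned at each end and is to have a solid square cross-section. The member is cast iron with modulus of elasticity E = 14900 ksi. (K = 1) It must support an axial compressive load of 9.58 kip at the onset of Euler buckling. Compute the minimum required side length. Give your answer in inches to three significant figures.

a ≈ 2.06 in

L_e = K·L = 1 × 152 = 152.0 in
Required I = P_cr·L_e²/(π²E) = 9.580×10^3 × 152.0² / (π² × 1.49×10^7) = 1.505 in⁴
Solid square: I = a⁴/12  ⇒  a = (12I)^(1/4) = (12×1.505)^(1/4) = 2.06 in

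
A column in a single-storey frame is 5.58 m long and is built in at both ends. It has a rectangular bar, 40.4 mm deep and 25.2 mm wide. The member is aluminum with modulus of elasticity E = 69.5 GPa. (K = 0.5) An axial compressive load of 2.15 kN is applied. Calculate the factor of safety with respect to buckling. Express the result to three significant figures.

n ≈ 2.21

Buckling occurs about the weak axis: I_min = h·b³/12 with b = 25.2 mm (the shorter side).
I_min = 40.4×25.2³/12 = 5.388×10^4 mm⁴
I = 5.388×10^4 mm⁴ = 5.388×10^-8 m⁴
Effective length L_e = K·L = 0.5 × 5.58 = 2.790 m
P_cr = π²EI / L_e² = π² × 69.5×10⁹ × 5.388×10^-8 / 2.790² = 4.748×10^3 N
Factor of safety n = P_cr / P = 4.7476 / 2.15 = 2.21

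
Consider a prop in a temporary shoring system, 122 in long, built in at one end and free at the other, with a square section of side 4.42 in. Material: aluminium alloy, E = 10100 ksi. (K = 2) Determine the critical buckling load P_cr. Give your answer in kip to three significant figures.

P_cr ≈ 53.3 kip

I = a⁴/12 = 4.42⁴/12 = 31.81 in⁴
Effective length L_e = K·L = 2 × 122 = 244.0 in
P_cr = π²EI / L_e² = π² × 10100×10³ × 31.81 / 244.0² = 5.325×10^4 lb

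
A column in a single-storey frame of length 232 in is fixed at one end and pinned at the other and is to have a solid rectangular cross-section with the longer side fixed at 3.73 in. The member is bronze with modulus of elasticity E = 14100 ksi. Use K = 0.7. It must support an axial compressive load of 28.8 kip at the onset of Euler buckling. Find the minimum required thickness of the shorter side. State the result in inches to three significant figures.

b ≈ 2.60 in

L_e = K·L = 0.7 × 232 = 162.4 in
Required I = P_cr·L_e²/(π²E) = 2.880×10^4 × 162.4² / (π² × 1.41×10^7) = 5.458 in⁴
Rectangle, weak axis: I_min = h·b³/12 with h = 3.73 in fixed  ⇒  b = (12I/h)^(1/3) = 2.60 in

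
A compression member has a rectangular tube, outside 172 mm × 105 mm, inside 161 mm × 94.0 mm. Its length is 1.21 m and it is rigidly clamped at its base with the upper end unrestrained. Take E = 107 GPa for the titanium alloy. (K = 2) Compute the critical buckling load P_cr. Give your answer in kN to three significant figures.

Weak-axis I_min = (h_o·b_o³ − h_i·b_i³)/12 with b_o = 105, b_i = 94.00 mm (shorter outer/inner sides).
I_min = (172×105³ − 161.0×94.00³)/12 = 5.449×10^6 mm⁴
I = 5.449×10^6 mm⁴ = 5.449×10^-6 m⁴
Effective length L_e = K·L = 2 × 1.21 = 2.420 m
P_cr = π²EI / L_e² = π² × 107×10⁹ × 5.449×10^-6 / 2.420² = 9.826×10^5 N

P_cr ≈ 983 kN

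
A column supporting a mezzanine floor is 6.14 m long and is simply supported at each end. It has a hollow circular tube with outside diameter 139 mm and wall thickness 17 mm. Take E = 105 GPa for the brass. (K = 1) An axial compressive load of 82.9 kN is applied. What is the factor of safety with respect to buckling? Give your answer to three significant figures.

Inner diameter d_i = 139 − 2×17 = 105.0 mm
I = π(d_o⁴ − d_i⁴)/64 = π(139⁴ − 105.0⁴)/64 = 1.236×10^7 mm⁴
I = 1.236×10^7 mm⁴ = 1.236×10^-5 m⁴
Effective length L_e = K·L = 1 × 6.14 = 6.140 m
P_cr = π²EI / L_e² = π² × 105×10⁹ × 1.236×10^-5 / 6.140² = 3.397×10^5 N
Factor of safety n = P_cr / P = 339.70 / 82.9 = 4.10

n ≈ 4.10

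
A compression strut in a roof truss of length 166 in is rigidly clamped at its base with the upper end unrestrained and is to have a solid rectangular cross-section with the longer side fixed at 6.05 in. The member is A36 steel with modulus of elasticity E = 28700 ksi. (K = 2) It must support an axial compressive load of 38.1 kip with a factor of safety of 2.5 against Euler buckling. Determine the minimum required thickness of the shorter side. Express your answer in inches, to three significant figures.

b ≈ 4.19 in

Required P_cr = n·P = 2.5 × 38.1 = 95.25 kip
L_e = K·L = 2 × 166 = 332.0 in
Required I = P_cr·L_e²/(π²E) = 9.525×10^4 × 332.0² / (π² × 2.87×10^7) = 37.06 in⁴
Rectangle, weak axis: I_min = h·b³/12 with h = 6.05 in fixed  ⇒  b = (12I/h)^(1/3) = 4.19 in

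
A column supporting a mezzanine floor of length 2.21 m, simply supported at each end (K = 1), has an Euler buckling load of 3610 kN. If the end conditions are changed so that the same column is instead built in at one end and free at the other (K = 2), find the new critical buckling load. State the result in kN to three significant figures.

P_cr ∝ 1/K², so P_cr,new = P_cr,old × (K_old/K_new)² = 3610 × (1/2)²
= 3610 × 0.2500 = 902 kN

P_cr ≈ 902 kN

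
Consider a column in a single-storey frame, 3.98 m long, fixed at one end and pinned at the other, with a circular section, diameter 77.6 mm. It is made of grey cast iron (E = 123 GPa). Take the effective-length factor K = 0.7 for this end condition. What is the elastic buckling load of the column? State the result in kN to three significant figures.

P_cr ≈ 278 kN

I = πd⁴/64 = π×77.6⁴/64 = 1.780×10^6 mm⁴
I = 1.780×10^6 mm⁴ = 1.780×10^-6 m⁴
Effective length L_e = K·L = 0.7 × 3.98 = 2.786 m
P_cr = π²EI / L_e² = π² × 123×10⁹ × 1.780×10^-6 / 2.786² = 2.784×10^5 N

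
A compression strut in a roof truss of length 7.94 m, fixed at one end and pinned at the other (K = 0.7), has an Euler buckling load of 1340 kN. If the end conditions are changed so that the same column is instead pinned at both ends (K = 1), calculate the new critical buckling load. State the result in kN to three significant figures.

P_cr ≈ 657 kN

P_cr ∝ 1/K², so P_cr,new = P_cr,old × (K_old/K_new)² = 1340 × (0.7/1)²
= 1340 × 0.4900 = 657 kN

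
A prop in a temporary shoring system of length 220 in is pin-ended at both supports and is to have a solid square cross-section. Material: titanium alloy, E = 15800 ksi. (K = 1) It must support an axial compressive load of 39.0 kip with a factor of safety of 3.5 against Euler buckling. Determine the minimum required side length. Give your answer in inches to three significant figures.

Required P_cr = n·P = 3.5 × 39.0 = 136.5 kip
L_e = K·L = 1 × 220 = 220.0 in
Required I = P_cr·L_e²/(π²E) = 1.365×10^5 × 220.0² / (π² × 1.58×10^7) = 42.37 in⁴
Solid square: I = a⁴/12  ⇒  a = (12I)^(1/4) = (12×42.37)^(1/4) = 4.75 in

a ≈ 4.75 in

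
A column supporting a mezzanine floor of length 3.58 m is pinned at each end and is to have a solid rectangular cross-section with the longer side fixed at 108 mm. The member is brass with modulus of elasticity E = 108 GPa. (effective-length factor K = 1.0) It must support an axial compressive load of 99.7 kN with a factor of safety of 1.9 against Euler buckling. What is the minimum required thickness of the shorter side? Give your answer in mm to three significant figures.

Required P_cr = n·P = 1.9 × 99.7 = 189.4 kN
L_e = K·L = 1 × 3.58 = 3.580 m
Required I = P_cr·L_e²/(π²E) = 1.894×10^5 × 3.580² / (π² × 1.08×10^11) = 2.278×10^-6 m⁴
I_req = 2.278×10^6 mm⁴
Rectangle, weak axis: I_min = h·b³/12 with h = 108 mm fixed  ⇒  b = (12I/h)^(1/3) = 63.3 mm

b ≈ 63.3 mm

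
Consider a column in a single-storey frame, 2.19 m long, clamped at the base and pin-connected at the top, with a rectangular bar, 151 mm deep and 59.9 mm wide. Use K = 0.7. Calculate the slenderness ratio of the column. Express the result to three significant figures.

Buckling occurs about the weak axis: I_min = h·b³/12 with b = 59.9 mm (the shorter side).
I_min = 151×59.9³/12 = 2.704×10^6 mm⁴
A = 9.045×10^3 mm²;  r_min = √(I/A) = √(2.704×10^6/9.045×10^3) = 17.29 mm
L_e = K·L = 0.7 × 2.19 m = 1.533 m = 1533.0 mm
λ = L_e / r_min = 1533.0 / 17.29 = 88.7

λ ≈ 88.7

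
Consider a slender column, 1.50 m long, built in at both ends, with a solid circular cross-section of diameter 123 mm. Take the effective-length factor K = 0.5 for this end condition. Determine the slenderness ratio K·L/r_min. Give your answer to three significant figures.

For a solid circle r = d/4 = 123/4 = 30.75 mm
L_e = K·L = 0.5 × 1.50 m = 0.7500 m = 750.00 mm
λ = L_e / r_min = 750.00 / 30.75 = 24.4

λ ≈ 24.4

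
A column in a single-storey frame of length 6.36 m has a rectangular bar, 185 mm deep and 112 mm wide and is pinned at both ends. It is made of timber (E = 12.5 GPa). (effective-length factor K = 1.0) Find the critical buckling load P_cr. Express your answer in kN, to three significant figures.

P_cr ≈ 66.1 kN

Buckling occurs about the weak axis: I_min = h·b³/12 with b = 112 mm (the shorter side).
I_min = 185×112³/12 = 2.166×10^7 mm⁴
I = 2.166×10^7 mm⁴ = 2.166×10^-5 m⁴
Effective length L_e = K·L = 1 × 6.36 = 6.360 m
P_cr = π²EI / L_e² = π² × 12.5×10⁹ × 2.166×10^-5 / 6.360² = 6.606×10^4 N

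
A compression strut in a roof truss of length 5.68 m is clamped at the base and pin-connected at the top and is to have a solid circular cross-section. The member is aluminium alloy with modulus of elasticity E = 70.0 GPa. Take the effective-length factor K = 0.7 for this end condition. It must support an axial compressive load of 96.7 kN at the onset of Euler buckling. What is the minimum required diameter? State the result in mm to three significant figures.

d ≈ 81.9 mm

L_e = K·L = 0.7 × 5.68 = 3.976 m
Required I = P_cr·L_e²/(π²E) = 9.670×10^4 × 3.976² / (π² × 7.00×10^10) = 2.213×10^-6 m⁴
I_req = 2.213×10^6 mm⁴
Solid circle: I = πd⁴/64  ⇒  d = (64I/π)^(1/4) = (64×2.213×10^6/π)^(1/4) = 81.9 mm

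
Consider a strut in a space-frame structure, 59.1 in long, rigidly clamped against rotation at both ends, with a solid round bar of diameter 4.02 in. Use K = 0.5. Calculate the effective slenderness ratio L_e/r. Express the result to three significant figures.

For a solid circle r = d/4 = 4.02/4 = 1.005 in
L_e = K·L = 0.5 × 59.1 = 29.55 in
λ = L_e / r_min = 29.550 / 1.005 = 29.4

λ ≈ 29.4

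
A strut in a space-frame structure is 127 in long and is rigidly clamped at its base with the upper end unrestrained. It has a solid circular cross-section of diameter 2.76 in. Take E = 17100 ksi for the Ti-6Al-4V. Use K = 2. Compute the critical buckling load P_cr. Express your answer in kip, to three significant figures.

I = πd⁴/64 = π×2.76⁴/64 = 2.848 in⁴
Effective length L_e = K·L = 2 × 127 = 254.0 in
P_cr = π²EI / L_e² = π² × 17100×10³ × 2.848 / 254.0² = 7.451×10^3 lb

P_cr ≈ 7.45 kip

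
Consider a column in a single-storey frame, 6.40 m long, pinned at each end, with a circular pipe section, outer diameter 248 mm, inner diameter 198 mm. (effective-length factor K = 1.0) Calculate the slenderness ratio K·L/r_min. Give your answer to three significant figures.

d_o = 248 mm, d_i = 198 mm
I = π(d_o⁴ − d_i⁴)/64 = π(248⁴ − 198.0⁴)/64 = 1.102×10^8 mm⁴
A = 1.751×10^4 mm²;  r_min = √(I/A) = √(1.102×10^8/1.751×10^4) = 79.34 mm
L_e = K·L = 1 × 6.40 m = 6.400 m = 6400.0 mm
λ = L_e / r_min = 6400.0 / 79.34 = 80.7

λ ≈ 80.7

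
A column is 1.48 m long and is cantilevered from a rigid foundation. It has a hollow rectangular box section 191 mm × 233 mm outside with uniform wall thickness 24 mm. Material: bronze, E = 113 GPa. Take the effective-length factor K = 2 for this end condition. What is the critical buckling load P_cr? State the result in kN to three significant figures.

P_cr ≈ 11500 kN

Inner dimensions: h_i = 233 − 2×24 = 185.0 mm, b_i = 191 − 2×24 = 143.0 mm
Weak-axis I_min = (h_o·b_o³ − h_i·b_i³)/12 with b_o = 191, b_i = 143.0 mm (shorter outer/inner sides).
I_min = (233×191³ − 185.0×143.0³)/12 = 9.021×10^7 mm⁴
I = 9.021×10^7 mm⁴ = 9.021×10^-5 m⁴
Effective length L_e = K·L = 2 × 1.48 = 2.960 m
P_cr = π²EI / L_e² = π² × 113×10⁹ × 9.021×10^-5 / 2.960² = 1.148×10^7 N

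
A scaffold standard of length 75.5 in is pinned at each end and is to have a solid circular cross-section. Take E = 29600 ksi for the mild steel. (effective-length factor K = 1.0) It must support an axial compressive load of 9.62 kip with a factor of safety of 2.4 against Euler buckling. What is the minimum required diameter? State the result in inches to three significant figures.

Required P_cr = n·P = 2.4 × 9.62 = 23.09 kip
L_e = K·L = 1 × 75.5 = 75.50 in
Required I = P_cr·L_e²/(π²E) = 2.309×10^4 × 75.50² / (π² × 2.96×10^7) = 0.4505 in⁴
Solid circle: I = πd⁴/64  ⇒  d = (64I/π)^(1/4) = (64×0.4505/π)^(1/4) = 1.74 in

d ≈ 1.74 in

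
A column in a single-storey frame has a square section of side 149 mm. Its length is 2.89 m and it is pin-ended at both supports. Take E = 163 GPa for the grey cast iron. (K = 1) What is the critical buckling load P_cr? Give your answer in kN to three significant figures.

I = a⁴/12 = 149⁴/12 = 4.107×10^7 mm⁴
I = 4.107×10^7 mm⁴ = 4.107×10^-5 m⁴
Effective length L_e = K·L = 1 × 2.89 = 2.890 m
P_cr = π²EI / L_e² = π² × 163×10⁹ × 4.107×10^-5 / 2.890² = 7.911×10^6 N

P_cr ≈ 7910 kN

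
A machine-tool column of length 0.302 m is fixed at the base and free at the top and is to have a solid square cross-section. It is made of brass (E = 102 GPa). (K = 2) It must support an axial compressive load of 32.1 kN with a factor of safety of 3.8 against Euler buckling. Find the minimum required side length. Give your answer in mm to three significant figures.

a ≈ 27.0 mm

Required P_cr = n·P = 3.8 × 32.1 = 122.0 kN
L_e = K·L = 2 × 0.302 = 0.6040 m
Required I = P_cr·L_e²/(π²E) = 1.220×10^5 × 0.6040² / (π² × 1.02×10^11) = 4.420×10^-8 m⁴
I_req = 4.420×10^4 mm⁴
Solid square: I = a⁴/12  ⇒  a = (12I)^(1/4) = (12×4.420×10^4)^(1/4) = 27.0 mm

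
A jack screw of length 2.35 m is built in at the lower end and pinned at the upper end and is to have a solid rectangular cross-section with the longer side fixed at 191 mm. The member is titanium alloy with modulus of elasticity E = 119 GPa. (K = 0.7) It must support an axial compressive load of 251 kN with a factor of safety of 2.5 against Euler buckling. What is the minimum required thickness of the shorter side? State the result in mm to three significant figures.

Required P_cr = n·P = 2.5 × 251 = 627.5 kN
L_e = K·L = 0.7 × 2.35 = 1.645 m
Required I = P_cr·L_e²/(π²E) = 6.275×10^5 × 1.645² / (π² × 1.19×10^11) = 1.446×10^-6 m⁴
I_req = 1.446×10^6 mm⁴
Rectangle, weak axis: I_min = h·b³/12 with h = 191 mm fixed  ⇒  b = (12I/h)^(1/3) = 45.0 mm

b ≈ 45.0 mm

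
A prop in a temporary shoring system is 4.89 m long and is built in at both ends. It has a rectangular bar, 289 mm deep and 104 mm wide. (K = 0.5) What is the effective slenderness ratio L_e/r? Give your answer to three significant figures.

λ ≈ 81.4

Buckling occurs about the weak axis: I_min = h·b³/12 with b = 104 mm (the shorter side).
I_min = 289×104³/12 = 2.709×10^7 mm⁴
A = 3.006×10^4 mm²;  r_min = √(I/A) = √(2.709×10^7/3.006×10^4) = 30.02 mm
L_e = K·L = 0.5 × 4.89 m = 2.445 m = 2445.0 mm
λ = L_e / r_min = 2445.0 / 30.02 = 81.4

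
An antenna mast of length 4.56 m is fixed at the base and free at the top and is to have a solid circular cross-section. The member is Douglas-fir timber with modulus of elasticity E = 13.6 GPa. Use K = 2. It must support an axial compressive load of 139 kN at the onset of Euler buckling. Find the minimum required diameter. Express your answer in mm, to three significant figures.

L_e = K·L = 2 × 4.56 = 9.120 m
Required I = P_cr·L_e²/(π²E) = 1.390×10^5 × 9.120² / (π² × 1.36×10^10) = 8.613×10^-5 m⁴
I_req = 8.613×10^7 mm⁴
Solid circle: I = πd⁴/64  ⇒  d = (64I/π)^(1/4) = (64×8.613×10^7/π)^(1/4) = 205 mm

d ≈ 205 mm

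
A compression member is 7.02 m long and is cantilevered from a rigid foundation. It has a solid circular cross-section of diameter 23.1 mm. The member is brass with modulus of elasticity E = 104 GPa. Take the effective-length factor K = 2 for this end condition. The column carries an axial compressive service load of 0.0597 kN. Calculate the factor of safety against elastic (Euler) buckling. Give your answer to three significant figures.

n ≈ 1.22

I = πd⁴/64 = π×23.1⁴/64 = 1.398×10^4 mm⁴
I = 1.398×10^4 mm⁴ = 1.398×10^-8 m⁴
Effective length L_e = K·L = 2 × 7.02 = 14.04 m
P_cr = π²EI / L_e² = π² × 104×10⁹ × 1.398×10^-8 / 14.04² = 72.78 N
Factor of safety n = P_cr / P = 0.072781 / 0.0597 = 1.22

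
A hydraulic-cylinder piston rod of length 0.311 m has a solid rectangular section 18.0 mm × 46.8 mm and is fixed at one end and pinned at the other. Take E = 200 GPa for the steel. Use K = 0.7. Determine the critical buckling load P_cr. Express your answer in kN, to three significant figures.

Buckling occurs about the weak axis: I_min = h·b³/12 with b = 18.0 mm (the shorter side).
I_min = 46.8×18.0³/12 = 2.274×10^4 mm⁴
I = 2.274×10^4 mm⁴ = 2.274×10^-8 m⁴
Effective length L_e = K·L = 0.7 × 0.311 = 0.2177 m
P_cr = π²EI / L_e² = π² × 200×10⁹ × 2.274×10^-8 / 0.2177² = 9.473×10^5 N

P_cr ≈ 947 kN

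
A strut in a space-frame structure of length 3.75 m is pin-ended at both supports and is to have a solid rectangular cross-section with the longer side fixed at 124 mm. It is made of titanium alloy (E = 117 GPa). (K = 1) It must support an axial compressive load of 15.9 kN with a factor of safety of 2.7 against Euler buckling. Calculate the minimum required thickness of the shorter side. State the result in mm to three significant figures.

b ≈ 37.0 mm

Required P_cr = n·P = 2.7 × 15.9 = 42.93 kN
L_e = K·L = 1 × 3.75 = 3.750 m
Required I = P_cr·L_e²/(π²E) = 4.293×10^4 × 3.750² / (π² × 1.17×10^11) = 5.228×10^-7 m⁴
I_req = 5.228×10^5 mm⁴
Rectangle, weak axis: I_min = h·b³/12 with h = 124 mm fixed  ⇒  b = (12I/h)^(1/3) = 37.0 mm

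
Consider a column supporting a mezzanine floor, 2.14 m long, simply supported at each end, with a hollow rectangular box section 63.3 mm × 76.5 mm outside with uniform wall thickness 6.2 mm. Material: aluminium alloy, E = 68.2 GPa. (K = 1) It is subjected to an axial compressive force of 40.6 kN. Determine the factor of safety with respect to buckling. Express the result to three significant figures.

n ≈ 3.30

Inner dimensions: h_i = 76.5 − 2×6.2 = 64.10 mm, b_i = 63.3 − 2×6.2 = 50.90 mm
Weak-axis I_min = (h_o·b_o³ − h_i·b_i³)/12 with b_o = 63.3, b_i = 50.90 mm (shorter outer/inner sides).
I_min = (76.5×63.3³ − 64.10×50.90³)/12 = 9.125×10^5 mm⁴
I = 9.125×10^5 mm⁴ = 9.125×10^-7 m⁴
Effective length L_e = K·L = 1 × 2.14 = 2.140 m
P_cr = π²EI / L_e² = π² × 68.2×10⁹ × 9.125×10^-7 / 2.140² = 1.341×10^5 N
Factor of safety n = P_cr / P = 134.12 / 40.6 = 3.30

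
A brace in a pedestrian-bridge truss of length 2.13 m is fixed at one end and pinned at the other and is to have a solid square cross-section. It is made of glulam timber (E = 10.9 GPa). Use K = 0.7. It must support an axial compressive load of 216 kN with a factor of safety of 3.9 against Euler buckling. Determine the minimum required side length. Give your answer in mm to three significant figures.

a ≈ 120 mm

Required P_cr = n·P = 3.9 × 216 = 842.4 kN
L_e = K·L = 0.7 × 2.13 = 1.491 m
Required I = P_cr·L_e²/(π²E) = 8.424×10^5 × 1.491² / (π² × 1.09×10^10) = 1.741×10^-5 m⁴
I_req = 1.741×10^7 mm⁴
Solid square: I = a⁴/12  ⇒  a = (12I)^(1/4) = (12×1.741×10^7)^(1/4) = 120 mm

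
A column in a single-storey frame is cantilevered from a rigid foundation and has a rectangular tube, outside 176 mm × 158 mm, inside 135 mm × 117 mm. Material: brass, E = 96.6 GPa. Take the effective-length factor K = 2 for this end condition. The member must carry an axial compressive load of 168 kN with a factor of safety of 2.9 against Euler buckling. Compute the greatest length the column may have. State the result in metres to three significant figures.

Weak-axis I_min = (h_o·b_o³ − h_i·b_i³)/12 with b_o = 158, b_i = 117.0 mm (shorter outer/inner sides).
I_min = (176×158³ − 135.0×117.0³)/12 = 3.983×10^7 mm⁴
I = 3.983×10^-5 m⁴
Required critical load P_cr = n·P = 2.9 × 168 = 487.2 kN = 4.872×10^5 N
From P_cr = π²EI/(K·L)²:  L = (1/K)·√(π²EI/P_cr) = (1/2)·√(π²×9.66×10^10×3.983×10^-5/4.872×10^5)
L = 4.41 m

L_max ≈ 4.41 m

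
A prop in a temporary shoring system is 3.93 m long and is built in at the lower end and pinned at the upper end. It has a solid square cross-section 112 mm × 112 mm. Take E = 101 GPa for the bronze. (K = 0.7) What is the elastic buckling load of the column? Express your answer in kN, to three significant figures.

P_cr ≈ 1730 kN

I = a⁴/12 = 112⁴/12 = 1.311×10^7 mm⁴
I = 1.311×10^7 mm⁴ = 1.311×10^-5 m⁴
Effective length L_e = K·L = 0.7 × 3.93 = 2.751 m
P_cr = π²EI / L_e² = π² × 101×10⁹ × 1.311×10^-5 / 2.751² = 1.727×10^6 N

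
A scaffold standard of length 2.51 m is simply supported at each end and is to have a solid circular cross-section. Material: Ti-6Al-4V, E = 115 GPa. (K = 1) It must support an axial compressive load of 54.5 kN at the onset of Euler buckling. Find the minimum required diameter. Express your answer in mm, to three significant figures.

L_e = K·L = 1 × 2.51 = 2.510 m
Required I = P_cr·L_e²/(π²E) = 5.450×10^4 × 2.510² / (π² × 1.15×10^11) = 3.025×10^-7 m⁴
I_req = 3.025×10^5 mm⁴
Solid circle: I = πd⁴/64  ⇒  d = (64I/π)^(1/4) = (64×3.025×10^5/π)^(1/4) = 49.8 mm

d ≈ 49.8 mm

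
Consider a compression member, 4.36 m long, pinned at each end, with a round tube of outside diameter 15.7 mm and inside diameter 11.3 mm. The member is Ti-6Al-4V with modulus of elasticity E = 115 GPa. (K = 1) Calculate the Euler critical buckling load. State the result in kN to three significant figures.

d_o = 15.7 mm, d_i = 11.3 mm
I = π(d_o⁴ − d_i⁴)/64 = π(15.7⁴ − 11.30⁴)/64 = 2.182×10^3 mm⁴
I = 2.182×10^3 mm⁴ = 2.182×10^-9 m⁴
Effective length L_e = K·L = 1 × 4.36 = 4.360 m
P_cr = π²EI / L_e² = π² × 115×10⁹ × 2.182×10^-9 / 4.360² = 130.3 N

P_cr ≈ 0.130 kN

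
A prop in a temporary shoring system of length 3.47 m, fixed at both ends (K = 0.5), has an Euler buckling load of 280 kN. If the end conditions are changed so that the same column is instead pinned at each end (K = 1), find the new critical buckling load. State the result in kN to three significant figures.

P_cr ≈ 70.0 kN

P_cr ∝ 1/K², so P_cr,new = P_cr,old × (K_old/K_new)² = 280 × (0.5/1)²
= 280 × 0.2500 = 70.0 kN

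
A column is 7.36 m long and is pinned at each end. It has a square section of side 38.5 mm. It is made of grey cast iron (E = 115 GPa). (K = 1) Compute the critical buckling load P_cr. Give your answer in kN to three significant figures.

P_cr ≈ 3.84 kN

I = a⁴/12 = 38.5⁴/12 = 1.831×10^5 mm⁴
I = 1.831×10^5 mm⁴ = 1.831×10^-7 m⁴
Effective length L_e = K·L = 1 × 7.36 = 7.360 m
P_cr = π²EI / L_e² = π² × 115×10⁹ × 1.831×10^-7 / 7.360² = 3.836×10^3 N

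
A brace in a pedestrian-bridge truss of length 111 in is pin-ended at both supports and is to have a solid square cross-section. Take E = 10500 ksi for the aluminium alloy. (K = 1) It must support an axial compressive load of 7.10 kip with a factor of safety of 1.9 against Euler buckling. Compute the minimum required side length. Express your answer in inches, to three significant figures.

Required P_cr = n·P = 1.9 × 7.10 = 13.49 kip
L_e = K·L = 1 × 111 = 111.0 in
Required I = P_cr·L_e²/(π²E) = 1.349×10^4 × 111.0² / (π² × 1.05×10^7) = 1.604 in⁴
Solid square: I = a⁴/12  ⇒  a = (12I)^(1/4) = (12×1.604)^(1/4) = 2.09 in

a ≈ 2.09 in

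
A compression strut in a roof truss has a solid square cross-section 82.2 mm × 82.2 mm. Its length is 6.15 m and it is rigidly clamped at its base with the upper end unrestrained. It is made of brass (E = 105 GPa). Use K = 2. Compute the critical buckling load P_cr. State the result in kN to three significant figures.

P_cr ≈ 26.1 kN

I = a⁴/12 = 82.2⁴/12 = 3.805×10^6 mm⁴
I = 3.805×10^6 mm⁴ = 3.805×10^-6 m⁴
Effective length L_e = K·L = 2 × 6.15 = 12.30 m
P_cr = π²EI / L_e² = π² × 105×10⁹ × 3.805×10^-6 / 12.30² = 2.606×10^4 N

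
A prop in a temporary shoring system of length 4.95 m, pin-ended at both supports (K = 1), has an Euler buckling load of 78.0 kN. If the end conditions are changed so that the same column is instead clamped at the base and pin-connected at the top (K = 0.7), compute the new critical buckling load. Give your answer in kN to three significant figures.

P_cr ≈ 159 kN

P_cr ∝ 1/K², so P_cr,new = P_cr,old × (K_old/K_new)² = 78.0 × (1/0.7)²
= 78.0 × 2.041 = 159 kN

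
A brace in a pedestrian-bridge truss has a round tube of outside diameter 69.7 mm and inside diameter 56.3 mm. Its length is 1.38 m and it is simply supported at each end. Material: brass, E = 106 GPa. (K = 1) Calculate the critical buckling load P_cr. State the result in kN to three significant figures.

P_cr ≈ 366 kN

d_o = 69.7 mm, d_i = 56.3 mm
I = π(d_o⁴ − d_i⁴)/64 = π(69.7⁴ − 56.30⁴)/64 = 6.653×10^5 mm⁴
I = 6.653×10^5 mm⁴ = 6.653×10^-7 m⁴
Effective length L_e = K·L = 1 × 1.38 = 1.380 m
P_cr = π²EI / L_e² = π² × 106×10⁹ × 6.653×10^-7 / 1.380² = 3.655×10^5 N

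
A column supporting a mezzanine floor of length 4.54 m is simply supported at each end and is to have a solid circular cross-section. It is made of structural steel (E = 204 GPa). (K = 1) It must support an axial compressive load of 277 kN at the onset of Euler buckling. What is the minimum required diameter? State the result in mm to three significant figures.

d ≈ 87.2 mm

L_e = K·L = 1 × 4.54 = 4.540 m
Required I = P_cr·L_e²/(π²E) = 2.770×10^5 × 4.540² / (π² × 2.04×10^11) = 2.836×10^-6 m⁴
I_req = 2.836×10^6 mm⁴
Solid circle: I = πd⁴/64  ⇒  d = (64I/π)^(1/4) = (64×2.836×10^6/π)^(1/4) = 87.2 mm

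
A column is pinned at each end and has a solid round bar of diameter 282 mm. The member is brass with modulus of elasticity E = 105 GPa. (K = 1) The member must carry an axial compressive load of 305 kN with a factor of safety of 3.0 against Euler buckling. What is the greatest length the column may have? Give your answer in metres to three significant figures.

L_max ≈ 18.8 m

I = πd⁴/64 = π×282⁴/64 = 3.104×10^8 mm⁴
I = 3.104×10^-4 m⁴
Required critical load P_cr = n·P = 3.0 × 305 = 915.0 kN = 9.150×10^5 N
From P_cr = π²EI/(K·L)²:  L = (1/K)·√(π²EI/P_cr) = (1/1)·√(π²×1.05×10^11×3.104×10^-4/9.150×10^5)
L = 18.8 m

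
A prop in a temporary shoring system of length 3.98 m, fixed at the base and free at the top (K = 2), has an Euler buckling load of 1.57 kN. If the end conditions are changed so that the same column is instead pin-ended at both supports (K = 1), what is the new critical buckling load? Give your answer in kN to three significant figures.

P_cr ∝ 1/K², so P_cr,new = P_cr,old × (K_old/K_new)² = 1.57 × (2/1)²
= 1.57 × 4.000 = 6.28 kN

P_cr ≈ 6.28 kN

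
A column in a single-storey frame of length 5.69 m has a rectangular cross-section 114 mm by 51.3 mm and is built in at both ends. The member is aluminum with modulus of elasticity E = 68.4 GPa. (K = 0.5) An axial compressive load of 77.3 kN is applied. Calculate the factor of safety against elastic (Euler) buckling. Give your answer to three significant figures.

n ≈ 1.38

Buckling occurs about the weak axis: I_min = h·b³/12 with b = 51.3 mm (the shorter side).
I_min = 114×51.3³/12 = 1.283×10^6 mm⁴
I = 1.283×10^6 mm⁴ = 1.283×10^-6 m⁴
Effective length L_e = K·L = 0.5 × 5.69 = 2.845 m
P_cr = π²EI / L_e² = π² × 68.4×10⁹ × 1.283×10^-6 / 2.845² = 1.070×10^5 N
Factor of safety n = P_cr / P = 106.97 / 77.3 = 1.38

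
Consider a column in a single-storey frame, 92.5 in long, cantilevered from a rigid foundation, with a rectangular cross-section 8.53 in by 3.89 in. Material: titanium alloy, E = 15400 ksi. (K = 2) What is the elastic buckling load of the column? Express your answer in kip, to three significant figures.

Buckling occurs about the weak axis: I_min = h·b³/12 with b = 3.89 in (the shorter side).
I_min = 8.53×3.89³/12 = 41.84 in⁴
Effective length L_e = K·L = 2 × 92.5 = 185.0 in
P_cr = π²EI / L_e² = π² × 15400×10³ × 41.84 / 185.0² = 1.858×10^5 lb

P_cr ≈ 186 kip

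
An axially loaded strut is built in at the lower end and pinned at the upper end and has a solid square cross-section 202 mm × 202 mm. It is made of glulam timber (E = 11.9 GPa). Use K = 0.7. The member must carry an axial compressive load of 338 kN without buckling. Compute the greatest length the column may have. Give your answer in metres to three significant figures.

L_max ≈ 9.92 m

I = a⁴/12 = 202⁴/12 = 1.387×10^8 mm⁴
I = 1.387×10^-4 m⁴
At the buckling limit P_cr = P = 3.380×10^5 N
From P_cr = π²EI/(K·L)²:  L = (1/K)·√(π²EI/P_cr) = (1/0.7)·√(π²×1.19×10^10×1.387×10^-4/3.380×10^5)
L = 9.92 m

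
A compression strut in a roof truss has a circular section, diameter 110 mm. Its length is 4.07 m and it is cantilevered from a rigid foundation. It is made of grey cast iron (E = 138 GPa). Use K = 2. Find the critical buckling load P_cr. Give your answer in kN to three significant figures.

I = πd⁴/64 = π×110⁴/64 = 7.187×10^6 mm⁴
I = 7.187×10^6 mm⁴ = 7.187×10^-6 m⁴
Effective length L_e = K·L = 2 × 4.07 = 8.140 m
P_cr = π²EI / L_e² = π² × 138×10⁹ × 7.187×10^-6 / 8.140² = 1.477×10^5 N

P_cr ≈ 148 kN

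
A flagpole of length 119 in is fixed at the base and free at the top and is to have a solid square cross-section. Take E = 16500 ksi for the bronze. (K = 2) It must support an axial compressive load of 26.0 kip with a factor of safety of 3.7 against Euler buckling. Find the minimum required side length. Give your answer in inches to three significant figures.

a ≈ 4.48 in

Required P_cr = n·P = 3.7 × 26.0 = 96.20 kip
L_e = K·L = 2 × 119 = 238.0 in
Required I = P_cr·L_e²/(π²E) = 9.620×10^4 × 238.0² / (π² × 1.65×10^7) = 33.46 in⁴
Solid square: I = a⁴/12  ⇒  a = (12I)^(1/4) = (12×33.46)^(1/4) = 4.48 in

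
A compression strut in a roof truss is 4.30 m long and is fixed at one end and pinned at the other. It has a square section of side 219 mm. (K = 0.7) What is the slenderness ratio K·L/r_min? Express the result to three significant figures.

For a square r = a/√12 = 219/√12 = 63.22 mm
L_e = K·L = 0.7 × 4.30 m = 3.010 m = 3010.0 mm
λ = L_e / r_min = 3010.0 / 63.22 = 47.6

λ ≈ 47.6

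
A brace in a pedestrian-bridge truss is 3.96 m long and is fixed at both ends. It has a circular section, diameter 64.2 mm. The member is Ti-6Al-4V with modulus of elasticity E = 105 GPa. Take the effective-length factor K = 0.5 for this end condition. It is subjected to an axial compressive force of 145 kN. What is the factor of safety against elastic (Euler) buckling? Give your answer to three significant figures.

n ≈ 1.52

I = πd⁴/64 = π×64.2⁴/64 = 8.339×10^5 mm⁴
I = 8.339×10^5 mm⁴ = 8.339×10^-7 m⁴
Effective length L_e = K·L = 0.5 × 3.96 = 1.980 m
P_cr = π²EI / L_e² = π² × 105×10⁹ × 8.339×10^-7 / 1.980² = 2.204×10^5 N
Factor of safety n = P_cr / P = 220.43 / 145 = 1.52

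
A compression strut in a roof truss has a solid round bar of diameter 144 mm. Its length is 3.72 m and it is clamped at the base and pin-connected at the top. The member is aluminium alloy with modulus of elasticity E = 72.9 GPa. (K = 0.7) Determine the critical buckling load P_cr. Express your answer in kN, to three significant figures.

P_cr ≈ 2240 kN

I = πd⁴/64 = π×144⁴/64 = 2.111×10^7 mm⁴
I = 2.111×10^7 mm⁴ = 2.111×10^-5 m⁴
Effective length L_e = K·L = 0.7 × 3.72 = 2.604 m
P_cr = π²EI / L_e² = π² × 72.9×10⁹ × 2.111×10^-5 / 2.604² = 2.240×10^6 N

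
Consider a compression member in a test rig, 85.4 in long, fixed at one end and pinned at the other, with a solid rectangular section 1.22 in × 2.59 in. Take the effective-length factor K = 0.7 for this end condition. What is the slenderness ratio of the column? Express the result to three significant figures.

For a rectangle r_min = b/√12 = 1.22/√12 = 0.3522 in
L_e = K·L = 0.7 × 85.4 = 59.78 in
λ = L_e / r_min = 59.780 / 0.3522 = 170

λ ≈ 170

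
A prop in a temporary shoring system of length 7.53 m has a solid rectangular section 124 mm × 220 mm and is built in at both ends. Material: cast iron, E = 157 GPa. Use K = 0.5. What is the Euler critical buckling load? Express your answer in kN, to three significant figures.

P_cr ≈ 3820 kN

Buckling occurs about the weak axis: I_min = h·b³/12 with b = 124 mm (the shorter side).
I_min = 220×124³/12 = 3.495×10^7 mm⁴
I = 3.495×10^7 mm⁴ = 3.495×10^-5 m⁴
Effective length L_e = K·L = 0.5 × 7.53 = 3.765 m
P_cr = π²EI / L_e² = π² × 157×10⁹ × 3.495×10^-5 / 3.765² = 3.821×10^6 N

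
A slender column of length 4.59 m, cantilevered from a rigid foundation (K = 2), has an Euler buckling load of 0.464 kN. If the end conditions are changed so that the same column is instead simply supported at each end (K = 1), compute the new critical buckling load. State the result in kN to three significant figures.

P_cr ∝ 1/K², so P_cr,new = P_cr,old × (K_old/K_new)² = 0.464 × (2/1)²
= 0.464 × 4.000 = 1.86 kN

P_cr ≈ 1.86 kN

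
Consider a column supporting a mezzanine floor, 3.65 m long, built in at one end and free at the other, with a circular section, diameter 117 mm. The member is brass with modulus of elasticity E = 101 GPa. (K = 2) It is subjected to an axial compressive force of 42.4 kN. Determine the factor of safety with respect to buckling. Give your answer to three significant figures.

I = πd⁴/64 = π×117⁴/64 = 9.198×10^6 mm⁴
I = 9.198×10^6 mm⁴ = 9.198×10^-6 m⁴
Effective length L_e = K·L = 2 × 3.65 = 7.300 m
P_cr = π²EI / L_e² = π² × 101×10⁹ × 9.198×10^-6 / 7.300² = 1.721×10^5 N
Factor of safety n = P_cr / P = 172.06 / 42.4 = 4.06

n ≈ 4.06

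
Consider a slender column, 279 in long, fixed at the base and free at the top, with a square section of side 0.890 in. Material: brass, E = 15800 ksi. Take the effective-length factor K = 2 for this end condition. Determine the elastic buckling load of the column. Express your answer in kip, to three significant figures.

P_cr ≈ 0.0262 kip

I = a⁴/12 = 0.890⁴/12 = 5.229×10^-2 in⁴
Effective length L_e = K·L = 2 × 279 = 558.0 in
P_cr = π²EI / L_e² = π² × 15800×10³ × 5.229×10^-2 / 558.0² = 26.19 lb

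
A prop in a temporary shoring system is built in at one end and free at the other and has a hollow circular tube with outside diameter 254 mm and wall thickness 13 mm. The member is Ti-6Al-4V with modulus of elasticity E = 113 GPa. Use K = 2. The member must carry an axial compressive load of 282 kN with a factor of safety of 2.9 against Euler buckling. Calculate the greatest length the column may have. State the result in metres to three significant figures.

L_max ≈ 4.94 m

Inner diameter d_i = 254 − 2×13 = 228.0 mm
I = π(d_o⁴ − d_i⁴)/64 = π(254⁴ − 228.0⁴)/64 = 7.167×10^7 mm⁴
I = 7.167×10^-5 m⁴
Required critical load P_cr = n·P = 2.9 × 282 = 817.8 kN = 8.178×10^5 N
From P_cr = π²EI/(K·L)²:  L = (1/K)·√(π²EI/P_cr) = (1/2)·√(π²×1.13×10^11×7.167×10^-5/8.178×10^5)
L = 4.94 m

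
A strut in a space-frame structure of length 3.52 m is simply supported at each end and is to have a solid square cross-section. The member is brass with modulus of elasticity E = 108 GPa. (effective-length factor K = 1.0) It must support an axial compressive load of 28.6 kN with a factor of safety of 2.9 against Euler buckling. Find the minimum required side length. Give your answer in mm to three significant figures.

Required P_cr = n·P = 2.9 × 28.6 = 82.94 kN
L_e = K·L = 1 × 3.52 = 3.520 m
Required I = P_cr·L_e²/(π²E) = 8.294×10^4 × 3.520² / (π² × 1.08×10^11) = 9.641×10^-7 m⁴
I_req = 9.641×10^5 mm⁴
Solid square: I = a⁴/12  ⇒  a = (12I)^(1/4) = (12×9.641×10^5)^(1/4) = 58.3 mm

a ≈ 58.3 mm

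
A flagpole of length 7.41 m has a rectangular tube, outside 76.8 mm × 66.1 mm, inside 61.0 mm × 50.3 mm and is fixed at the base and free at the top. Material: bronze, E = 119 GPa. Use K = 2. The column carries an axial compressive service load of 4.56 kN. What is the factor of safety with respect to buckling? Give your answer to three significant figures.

n ≈ 1.41

Weak-axis I_min = (h_o·b_o³ − h_i·b_i³)/12 with b_o = 66.1, b_i = 50.30 mm (shorter outer/inner sides).
I_min = (76.8×66.1³ − 61.00×50.30³)/12 = 1.201×10^6 mm⁴
I = 1.201×10^6 mm⁴ = 1.201×10^-6 m⁴
Effective length L_e = K·L = 2 × 7.41 = 14.82 m
P_cr = π²EI / L_e² = π² × 119×10⁹ × 1.201×10^-6 / 14.82² = 6.425×10^3 N
Factor of safety n = P_cr / P = 6.4246 / 4.56 = 1.41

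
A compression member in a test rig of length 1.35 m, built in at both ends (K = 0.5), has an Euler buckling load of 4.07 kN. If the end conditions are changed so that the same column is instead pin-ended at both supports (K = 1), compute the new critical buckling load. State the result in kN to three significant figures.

P_cr ∝ 1/K², so P_cr,new = P_cr,old × (K_old/K_new)² = 4.07 × (0.5/1)²
= 4.07 × 0.2500 = 1.02 kN

P_cr ≈ 1.02 kN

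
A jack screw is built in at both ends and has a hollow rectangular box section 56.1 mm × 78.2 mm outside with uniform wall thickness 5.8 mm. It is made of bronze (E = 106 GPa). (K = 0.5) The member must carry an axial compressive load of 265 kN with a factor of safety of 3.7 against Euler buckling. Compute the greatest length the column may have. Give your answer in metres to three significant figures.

Inner dimensions: h_i = 78.2 − 2×5.8 = 66.60 mm, b_i = 56.1 − 2×5.8 = 44.50 mm
Weak-axis I_min = (h_o·b_o³ − h_i·b_i³)/12 with b_o = 56.1, b_i = 44.50 mm (shorter outer/inner sides).
I_min = (78.2×56.1³ − 66.60×44.50³)/12 = 6.615×10^5 mm⁴
I = 6.615×10^-7 m⁴
Required critical load P_cr = n·P = 3.7 × 265 = 980.5 kN = 9.805×10^5 N
From P_cr = π²EI/(K·L)²:  L = (1/K)·√(π²EI/P_cr) = (1/0.5)·√(π²×1.06×10^11×6.615×10^-7/9.805×10^5)
L = 1.68 m

L_max ≈ 1.68 m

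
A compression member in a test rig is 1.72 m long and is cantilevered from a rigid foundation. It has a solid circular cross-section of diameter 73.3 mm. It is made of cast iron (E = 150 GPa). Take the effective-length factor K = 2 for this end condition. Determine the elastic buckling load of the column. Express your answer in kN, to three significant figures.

P_cr ≈ 177 kN

I = πd⁴/64 = π×73.3⁴/64 = 1.417×10^6 mm⁴
I = 1.417×10^6 mm⁴ = 1.417×10^-6 m⁴
Effective length L_e = K·L = 2 × 1.72 = 3.440 m
P_cr = π²EI / L_e² = π² × 150×10⁹ × 1.417×10^-6 / 3.440² = 1.773×10^5 N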